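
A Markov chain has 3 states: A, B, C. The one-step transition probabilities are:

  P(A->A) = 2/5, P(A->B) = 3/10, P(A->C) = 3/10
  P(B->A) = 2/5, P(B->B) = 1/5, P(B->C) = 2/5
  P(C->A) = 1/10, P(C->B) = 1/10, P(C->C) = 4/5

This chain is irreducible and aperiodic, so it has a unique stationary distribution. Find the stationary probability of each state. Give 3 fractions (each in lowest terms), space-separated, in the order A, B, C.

Answer: 4/19 3/19 12/19

Derivation:
The stationary distribution satisfies pi = pi * P, i.e.:
  pi_A = 2/5*pi_A + 2/5*pi_B + 1/10*pi_C
  pi_B = 3/10*pi_A + 1/5*pi_B + 1/10*pi_C
  pi_C = 3/10*pi_A + 2/5*pi_B + 4/5*pi_C
with normalization: pi_A + pi_B + pi_C = 1.

Using the first 2 balance equations plus normalization, the linear system A*pi = b is:
  [-3/5, 2/5, 1/10] . pi = 0
  [3/10, -4/5, 1/10] . pi = 0
  [1, 1, 1] . pi = 1

Solving yields:
  pi_A = 4/19
  pi_B = 3/19
  pi_C = 12/19

Verification (pi * P):
  4/19*2/5 + 3/19*2/5 + 12/19*1/10 = 4/19 = pi_A  (ok)
  4/19*3/10 + 3/19*1/5 + 12/19*1/10 = 3/19 = pi_B  (ok)
  4/19*3/10 + 3/19*2/5 + 12/19*4/5 = 12/19 = pi_C  (ok)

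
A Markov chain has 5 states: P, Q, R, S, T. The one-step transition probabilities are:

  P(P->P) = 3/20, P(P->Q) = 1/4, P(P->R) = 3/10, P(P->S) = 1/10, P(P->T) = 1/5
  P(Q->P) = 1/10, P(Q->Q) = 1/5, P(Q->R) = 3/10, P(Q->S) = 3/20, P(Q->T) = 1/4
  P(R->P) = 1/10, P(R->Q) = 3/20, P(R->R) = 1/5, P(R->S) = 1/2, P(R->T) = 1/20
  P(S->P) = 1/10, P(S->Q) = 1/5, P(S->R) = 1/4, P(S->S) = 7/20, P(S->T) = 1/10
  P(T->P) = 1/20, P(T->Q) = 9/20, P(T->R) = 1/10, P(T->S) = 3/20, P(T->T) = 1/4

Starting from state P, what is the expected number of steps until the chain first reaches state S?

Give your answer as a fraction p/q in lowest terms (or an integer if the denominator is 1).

Answer: 28100/6109

Derivation:
Let h_i = expected steps to first reach S from state i.
Boundary: h_S = 0.
First-step equations for the other states:
  h_P = 1 + 3/20*h_P + 1/4*h_Q + 3/10*h_R + 1/10*h_S + 1/5*h_T
  h_Q = 1 + 1/10*h_P + 1/5*h_Q + 3/10*h_R + 3/20*h_S + 1/4*h_T
  h_R = 1 + 1/10*h_P + 3/20*h_Q + 1/5*h_R + 1/2*h_S + 1/20*h_T
  h_T = 1 + 1/20*h_P + 9/20*h_Q + 1/10*h_R + 3/20*h_S + 1/4*h_T

Substituting h_S = 0 and rearranging gives the linear system (I - Q) h = 1:
  [17/20, -1/4, -3/10, -1/5] . (h_P, h_Q, h_R, h_T) = 1
  [-1/10, 4/5, -3/10, -1/4] . (h_P, h_Q, h_R, h_T) = 1
  [-1/10, -3/20, 4/5, -1/20] . (h_P, h_Q, h_R, h_T) = 1
  [-1/20, -9/20, -1/10, 3/4] . (h_P, h_Q, h_R, h_T) = 1

Solving yields:
  h_P = 28100/6109
  h_Q = 26780/6109
  h_R = 17950/6109
  h_T = 28480/6109

Starting state is P, so the expected hitting time is h_P = 28100/6109.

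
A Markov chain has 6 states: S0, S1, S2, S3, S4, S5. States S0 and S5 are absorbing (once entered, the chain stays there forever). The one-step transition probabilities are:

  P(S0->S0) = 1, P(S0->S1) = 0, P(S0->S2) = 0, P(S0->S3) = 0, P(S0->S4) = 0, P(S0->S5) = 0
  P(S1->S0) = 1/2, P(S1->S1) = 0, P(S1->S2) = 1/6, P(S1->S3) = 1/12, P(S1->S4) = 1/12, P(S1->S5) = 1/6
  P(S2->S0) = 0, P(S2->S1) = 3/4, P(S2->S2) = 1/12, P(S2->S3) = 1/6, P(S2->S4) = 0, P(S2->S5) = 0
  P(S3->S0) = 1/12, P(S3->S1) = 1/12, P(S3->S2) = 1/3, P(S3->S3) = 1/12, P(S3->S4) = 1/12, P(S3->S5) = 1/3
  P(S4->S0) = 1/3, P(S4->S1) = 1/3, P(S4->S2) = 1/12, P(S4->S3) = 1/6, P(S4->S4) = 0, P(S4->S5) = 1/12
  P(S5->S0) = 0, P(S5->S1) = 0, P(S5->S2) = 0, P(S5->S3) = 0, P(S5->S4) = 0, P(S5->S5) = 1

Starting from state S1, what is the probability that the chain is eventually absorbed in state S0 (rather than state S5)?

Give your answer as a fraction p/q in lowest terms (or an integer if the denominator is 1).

Answer: 2177/3079

Derivation:
Let a_i = P(absorbed in S0 | start in state i).
Boundary conditions: a_S0 = 1, a_S5 = 0.
For each transient state i, a_i = sum_j P(i->j) * a_j:
  a_S1 = 1/2*a_S0 + 0*a_S1 + 1/6*a_S2 + 1/12*a_S3 + 1/12*a_S4 + 1/6*a_S5
  a_S2 = 0*a_S0 + 3/4*a_S1 + 1/12*a_S2 + 1/6*a_S3 + 0*a_S4 + 0*a_S5
  a_S3 = 1/12*a_S0 + 1/12*a_S1 + 1/3*a_S2 + 1/12*a_S3 + 1/12*a_S4 + 1/3*a_S5
  a_S4 = 1/3*a_S0 + 1/3*a_S1 + 1/12*a_S2 + 1/6*a_S3 + 0*a_S4 + 1/12*a_S5

Substituting a_S0 = 1 and a_S5 = 0, rearrange to (I - Q) a = r where r[i] = P(i -> S0):
  [1, -1/6, -1/12, -1/12] . (a_S1, a_S2, a_S3, a_S4) = 1/2
  [-3/4, 11/12, -1/6, 0] . (a_S1, a_S2, a_S3, a_S4) = 0
  [-1/12, -1/3, 11/12, -1/12] . (a_S1, a_S2, a_S3, a_S4) = 1/12
  [-1/3, -1/12, -1/6, 1] . (a_S1, a_S2, a_S3, a_S4) = 1/3

Solving yields:
  a_S1 = 2177/3079
  a_S2 = 4077/6158
  a_S3 = 5661/12316
  a_S4 = 8631/12316

Starting state is S1, so the absorption probability is a_S1 = 2177/3079.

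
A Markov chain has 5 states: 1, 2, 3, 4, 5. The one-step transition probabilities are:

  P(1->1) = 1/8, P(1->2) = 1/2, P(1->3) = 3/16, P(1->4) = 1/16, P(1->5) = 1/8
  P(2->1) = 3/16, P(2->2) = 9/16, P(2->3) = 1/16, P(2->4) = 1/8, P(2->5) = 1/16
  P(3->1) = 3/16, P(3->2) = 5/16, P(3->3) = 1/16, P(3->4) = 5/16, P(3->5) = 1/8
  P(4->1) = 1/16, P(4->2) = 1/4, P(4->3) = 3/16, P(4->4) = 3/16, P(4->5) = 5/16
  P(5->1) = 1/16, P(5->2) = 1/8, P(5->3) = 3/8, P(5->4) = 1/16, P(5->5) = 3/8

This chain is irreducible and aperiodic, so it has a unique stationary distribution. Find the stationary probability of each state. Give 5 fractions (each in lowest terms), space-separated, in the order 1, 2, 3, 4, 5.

The stationary distribution satisfies pi = pi * P, i.e.:
  pi_1 = 1/8*pi_1 + 3/16*pi_2 + 3/16*pi_3 + 1/16*pi_4 + 1/16*pi_5
  pi_2 = 1/2*pi_1 + 9/16*pi_2 + 5/16*pi_3 + 1/4*pi_4 + 1/8*pi_5
  pi_3 = 3/16*pi_1 + 1/16*pi_2 + 1/16*pi_3 + 3/16*pi_4 + 3/8*pi_5
  pi_4 = 1/16*pi_1 + 1/8*pi_2 + 5/16*pi_3 + 3/16*pi_4 + 1/16*pi_5
  pi_5 = 1/8*pi_1 + 1/16*pi_2 + 1/8*pi_3 + 5/16*pi_4 + 3/8*pi_5
with normalization: pi_1 + pi_2 + pi_3 + pi_4 + pi_5 = 1.

Using the first 4 balance equations plus normalization, the linear system A*pi = b is:
  [-7/8, 3/16, 3/16, 1/16, 1/16] . pi = 0
  [1/2, -7/16, 5/16, 1/4, 1/8] . pi = 0
  [3/16, 1/16, -15/16, 3/16, 3/8] . pi = 0
  [1/16, 1/8, 5/16, -13/16, 1/16] . pi = 0
  [1, 1, 1, 1, 1] . pi = 1

Solving yields:
  pi_1 = 5983/42813
  pi_2 = 5671/14271
  pi_3 = 717/4757
  pi_4 = 2039/14271
  pi_5 = 7247/42813

Verification (pi * P):
  5983/42813*1/8 + 5671/14271*3/16 + 717/4757*3/16 + 2039/14271*1/16 + 7247/42813*1/16 = 5983/42813 = pi_1  (ok)
  5983/42813*1/2 + 5671/14271*9/16 + 717/4757*5/16 + 2039/14271*1/4 + 7247/42813*1/8 = 5671/14271 = pi_2  (ok)
  5983/42813*3/16 + 5671/14271*1/16 + 717/4757*1/16 + 2039/14271*3/16 + 7247/42813*3/8 = 717/4757 = pi_3  (ok)
  5983/42813*1/16 + 5671/14271*1/8 + 717/4757*5/16 + 2039/14271*3/16 + 7247/42813*1/16 = 2039/14271 = pi_4  (ok)
  5983/42813*1/8 + 5671/14271*1/16 + 717/4757*1/8 + 2039/14271*5/16 + 7247/42813*3/8 = 7247/42813 = pi_5  (ok)

Answer: 5983/42813 5671/14271 717/4757 2039/14271 7247/42813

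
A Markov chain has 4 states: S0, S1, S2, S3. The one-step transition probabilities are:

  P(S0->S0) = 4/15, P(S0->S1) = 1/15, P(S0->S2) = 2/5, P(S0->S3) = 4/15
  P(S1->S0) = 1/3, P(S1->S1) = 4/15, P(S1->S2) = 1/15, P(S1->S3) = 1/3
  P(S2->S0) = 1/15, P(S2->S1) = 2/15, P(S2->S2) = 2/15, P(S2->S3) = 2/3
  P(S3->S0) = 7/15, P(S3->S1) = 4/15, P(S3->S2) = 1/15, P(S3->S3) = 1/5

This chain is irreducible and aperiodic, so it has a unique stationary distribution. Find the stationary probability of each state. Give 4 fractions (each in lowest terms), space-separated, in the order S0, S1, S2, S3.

The stationary distribution satisfies pi = pi * P, i.e.:
  pi_S0 = 4/15*pi_S0 + 1/3*pi_S1 + 1/15*pi_S2 + 7/15*pi_S3
  pi_S1 = 1/15*pi_S0 + 4/15*pi_S1 + 2/15*pi_S2 + 4/15*pi_S3
  pi_S2 = 2/5*pi_S0 + 1/15*pi_S1 + 2/15*pi_S2 + 1/15*pi_S3
  pi_S3 = 4/15*pi_S0 + 1/3*pi_S1 + 2/3*pi_S2 + 1/5*pi_S3
with normalization: pi_S0 + pi_S1 + pi_S2 + pi_S3 = 1.

Using the first 3 balance equations plus normalization, the linear system A*pi = b is:
  [-11/15, 1/3, 1/15, 7/15] . pi = 0
  [1/15, -11/15, 2/15, 4/15] . pi = 0
  [2/5, 1/15, -13/15, 1/15] . pi = 0
  [1, 1, 1, 1] . pi = 1

Solving yields:
  pi_S0 = 636/2063
  pi_S1 = 373/2063
  pi_S2 = 749/4126
  pi_S3 = 1359/4126

Verification (pi * P):
  636/2063*4/15 + 373/2063*1/3 + 749/4126*1/15 + 1359/4126*7/15 = 636/2063 = pi_S0  (ok)
  636/2063*1/15 + 373/2063*4/15 + 749/4126*2/15 + 1359/4126*4/15 = 373/2063 = pi_S1  (ok)
  636/2063*2/5 + 373/2063*1/15 + 749/4126*2/15 + 1359/4126*1/15 = 749/4126 = pi_S2  (ok)
  636/2063*4/15 + 373/2063*1/3 + 749/4126*2/3 + 1359/4126*1/5 = 1359/4126 = pi_S3  (ok)

Answer: 636/2063 373/2063 749/4126 1359/4126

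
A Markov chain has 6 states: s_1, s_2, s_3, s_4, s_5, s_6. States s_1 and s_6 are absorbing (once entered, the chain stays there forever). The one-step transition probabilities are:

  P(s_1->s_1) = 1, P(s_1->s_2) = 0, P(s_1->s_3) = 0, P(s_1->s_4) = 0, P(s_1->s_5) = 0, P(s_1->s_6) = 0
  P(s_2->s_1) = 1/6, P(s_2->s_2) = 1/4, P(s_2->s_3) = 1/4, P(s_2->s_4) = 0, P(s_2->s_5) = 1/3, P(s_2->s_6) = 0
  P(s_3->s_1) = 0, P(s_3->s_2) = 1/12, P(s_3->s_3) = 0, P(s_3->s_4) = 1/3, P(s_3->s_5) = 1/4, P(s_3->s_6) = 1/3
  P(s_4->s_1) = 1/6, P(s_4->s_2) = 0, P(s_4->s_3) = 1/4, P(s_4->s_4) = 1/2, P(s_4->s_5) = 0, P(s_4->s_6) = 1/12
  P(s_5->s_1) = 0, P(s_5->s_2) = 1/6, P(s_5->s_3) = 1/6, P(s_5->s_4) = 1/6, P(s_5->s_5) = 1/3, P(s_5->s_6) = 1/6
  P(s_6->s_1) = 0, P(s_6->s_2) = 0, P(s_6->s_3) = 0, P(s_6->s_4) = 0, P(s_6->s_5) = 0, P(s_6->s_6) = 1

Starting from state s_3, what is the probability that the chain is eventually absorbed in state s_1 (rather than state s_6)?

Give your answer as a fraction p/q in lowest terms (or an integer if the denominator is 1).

Let a_i = P(absorbed in s_1 | start in state i).
Boundary conditions: a_s_1 = 1, a_s_6 = 0.
For each transient state i, a_i = sum_j P(i->j) * a_j:
  a_s_2 = 1/6*a_s_1 + 1/4*a_s_2 + 1/4*a_s_3 + 0*a_s_4 + 1/3*a_s_5 + 0*a_s_6
  a_s_3 = 0*a_s_1 + 1/12*a_s_2 + 0*a_s_3 + 1/3*a_s_4 + 1/4*a_s_5 + 1/3*a_s_6
  a_s_4 = 1/6*a_s_1 + 0*a_s_2 + 1/4*a_s_3 + 1/2*a_s_4 + 0*a_s_5 + 1/12*a_s_6
  a_s_5 = 0*a_s_1 + 1/6*a_s_2 + 1/6*a_s_3 + 1/6*a_s_4 + 1/3*a_s_5 + 1/6*a_s_6

Substituting a_s_1 = 1 and a_s_6 = 0, rearrange to (I - Q) a = r where r[i] = P(i -> s_1):
  [3/4, -1/4, 0, -1/3] . (a_s_2, a_s_3, a_s_4, a_s_5) = 1/6
  [-1/12, 1, -1/3, -1/4] . (a_s_2, a_s_3, a_s_4, a_s_5) = 0
  [0, -1/4, 1/2, 0] . (a_s_2, a_s_3, a_s_4, a_s_5) = 1/6
  [-1/6, -1/6, -1/6, 2/3] . (a_s_2, a_s_3, a_s_4, a_s_5) = 0

Solving yields:
  a_s_2 = 668/1515
  a_s_3 = 134/505
  a_s_4 = 706/1515
  a_s_5 = 148/505

Starting state is s_3, so the absorption probability is a_s_3 = 134/505.

Answer: 134/505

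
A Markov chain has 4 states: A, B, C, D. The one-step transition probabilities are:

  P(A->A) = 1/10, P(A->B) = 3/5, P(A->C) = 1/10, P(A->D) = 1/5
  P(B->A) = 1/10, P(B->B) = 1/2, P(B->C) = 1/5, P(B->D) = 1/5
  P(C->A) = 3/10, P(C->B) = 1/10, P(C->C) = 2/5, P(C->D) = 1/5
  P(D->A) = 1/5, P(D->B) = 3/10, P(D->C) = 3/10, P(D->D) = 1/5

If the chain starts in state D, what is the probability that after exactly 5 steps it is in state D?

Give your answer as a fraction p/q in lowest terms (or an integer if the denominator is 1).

Answer: 1/5

Derivation:
Computing P^5 by repeated multiplication:
P^1 =
  A: [1/10, 3/5, 1/10, 1/5]
  B: [1/10, 1/2, 1/5, 1/5]
  C: [3/10, 1/10, 2/5, 1/5]
  D: [1/5, 3/10, 3/10, 1/5]
P^2 =
  A: [7/50, 43/100, 23/100, 1/5]
  B: [4/25, 39/100, 1/4, 1/5]
  C: [1/5, 33/100, 27/100, 1/5]
  D: [9/50, 9/25, 13/50, 1/5]
P^3 =
  A: [83/500, 191/500, 63/250, 1/5]
  B: [17/100, 47/125, 127/500, 1/5]
  C: [87/500, 93/250, 127/500, 1/5]
  D: [43/250, 187/500, 127/500, 1/5]
P^4 =
  A: [213/1250, 1879/5000, 1269/5000, 1/5]
  B: [427/2500, 1877/5000, 1269/5000, 1/5]
  C: [427/2500, 1879/5000, 1267/5000, 1/5]
  D: [427/2500, 939/2500, 317/1250, 1/5]
P^5 =
  A: [4269/25000, 2347/6250, 6343/25000, 1/5]
  B: [4269/25000, 9389/25000, 3171/12500, 1/5]
  C: [4267/25000, 9393/25000, 317/1250, 1/5]
  D: [1067/6250, 9391/25000, 6341/25000, 1/5]

(P^5)[D -> D] = 1/5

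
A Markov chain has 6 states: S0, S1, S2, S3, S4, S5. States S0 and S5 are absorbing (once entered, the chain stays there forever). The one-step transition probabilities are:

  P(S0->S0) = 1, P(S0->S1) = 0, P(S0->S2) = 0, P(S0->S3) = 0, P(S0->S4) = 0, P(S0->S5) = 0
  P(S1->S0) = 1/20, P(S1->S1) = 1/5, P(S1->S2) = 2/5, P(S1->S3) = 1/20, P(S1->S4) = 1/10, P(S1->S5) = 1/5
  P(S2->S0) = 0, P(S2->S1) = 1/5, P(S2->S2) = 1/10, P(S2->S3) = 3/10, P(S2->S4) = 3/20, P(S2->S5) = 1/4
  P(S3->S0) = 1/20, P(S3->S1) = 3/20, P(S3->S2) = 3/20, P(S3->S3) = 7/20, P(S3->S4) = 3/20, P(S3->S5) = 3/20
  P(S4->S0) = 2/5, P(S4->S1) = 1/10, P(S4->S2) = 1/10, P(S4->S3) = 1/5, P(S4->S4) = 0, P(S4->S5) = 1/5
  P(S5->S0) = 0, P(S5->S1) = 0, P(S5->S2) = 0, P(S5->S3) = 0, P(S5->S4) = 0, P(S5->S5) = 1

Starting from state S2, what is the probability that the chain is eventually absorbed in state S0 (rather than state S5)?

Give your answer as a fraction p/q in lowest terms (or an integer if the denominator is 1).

Let a_i = P(absorbed in S0 | start in state i).
Boundary conditions: a_S0 = 1, a_S5 = 0.
For each transient state i, a_i = sum_j P(i->j) * a_j:
  a_S1 = 1/20*a_S0 + 1/5*a_S1 + 2/5*a_S2 + 1/20*a_S3 + 1/10*a_S4 + 1/5*a_S5
  a_S2 = 0*a_S0 + 1/5*a_S1 + 1/10*a_S2 + 3/10*a_S3 + 3/20*a_S4 + 1/4*a_S5
  a_S3 = 1/20*a_S0 + 3/20*a_S1 + 3/20*a_S2 + 7/20*a_S3 + 3/20*a_S4 + 3/20*a_S5
  a_S4 = 2/5*a_S0 + 1/10*a_S1 + 1/10*a_S2 + 1/5*a_S3 + 0*a_S4 + 1/5*a_S5

Substituting a_S0 = 1 and a_S5 = 0, rearrange to (I - Q) a = r where r[i] = P(i -> S0):
  [4/5, -2/5, -1/20, -1/10] . (a_S1, a_S2, a_S3, a_S4) = 1/20
  [-1/5, 9/10, -3/10, -3/20] . (a_S1, a_S2, a_S3, a_S4) = 0
  [-3/20, -3/20, 13/20, -3/20] . (a_S1, a_S2, a_S3, a_S4) = 1/20
  [-1/10, -1/10, -1/5, 1] . (a_S1, a_S2, a_S3, a_S4) = 2/5

Solving yields:
  a_S1 = 3285/12031
  a_S2 = 3037/12031
  a_S3 = 3817/12031
  a_S4 = 6208/12031

Starting state is S2, so the absorption probability is a_S2 = 3037/12031.

Answer: 3037/12031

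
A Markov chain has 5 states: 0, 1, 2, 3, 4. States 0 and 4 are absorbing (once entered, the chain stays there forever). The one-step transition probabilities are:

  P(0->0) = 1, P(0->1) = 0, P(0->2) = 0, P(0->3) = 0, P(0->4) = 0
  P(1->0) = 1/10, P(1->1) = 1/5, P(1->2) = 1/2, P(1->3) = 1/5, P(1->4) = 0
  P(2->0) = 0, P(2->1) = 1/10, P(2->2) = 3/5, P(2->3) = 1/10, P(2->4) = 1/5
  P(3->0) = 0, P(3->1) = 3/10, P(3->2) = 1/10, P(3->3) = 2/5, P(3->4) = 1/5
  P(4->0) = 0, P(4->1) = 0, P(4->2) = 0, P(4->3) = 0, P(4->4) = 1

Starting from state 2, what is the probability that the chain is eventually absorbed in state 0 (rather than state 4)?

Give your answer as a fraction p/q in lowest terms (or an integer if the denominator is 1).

Answer: 9/113

Derivation:
Let a_i = P(absorbed in 0 | start in state i).
Boundary conditions: a_0 = 1, a_4 = 0.
For each transient state i, a_i = sum_j P(i->j) * a_j:
  a_1 = 1/10*a_0 + 1/5*a_1 + 1/2*a_2 + 1/5*a_3 + 0*a_4
  a_2 = 0*a_0 + 1/10*a_1 + 3/5*a_2 + 1/10*a_3 + 1/5*a_4
  a_3 = 0*a_0 + 3/10*a_1 + 1/10*a_2 + 2/5*a_3 + 1/5*a_4

Substituting a_0 = 1 and a_4 = 0, rearrange to (I - Q) a = r where r[i] = P(i -> 0):
  [4/5, -1/2, -1/5] . (a_1, a_2, a_3) = 1/10
  [-1/10, 2/5, -1/10] . (a_1, a_2, a_3) = 0
  [-3/10, -1/10, 3/5] . (a_1, a_2, a_3) = 0

Solving yields:
  a_1 = 23/113
  a_2 = 9/113
  a_3 = 13/113

Starting state is 2, so the absorption probability is a_2 = 9/113.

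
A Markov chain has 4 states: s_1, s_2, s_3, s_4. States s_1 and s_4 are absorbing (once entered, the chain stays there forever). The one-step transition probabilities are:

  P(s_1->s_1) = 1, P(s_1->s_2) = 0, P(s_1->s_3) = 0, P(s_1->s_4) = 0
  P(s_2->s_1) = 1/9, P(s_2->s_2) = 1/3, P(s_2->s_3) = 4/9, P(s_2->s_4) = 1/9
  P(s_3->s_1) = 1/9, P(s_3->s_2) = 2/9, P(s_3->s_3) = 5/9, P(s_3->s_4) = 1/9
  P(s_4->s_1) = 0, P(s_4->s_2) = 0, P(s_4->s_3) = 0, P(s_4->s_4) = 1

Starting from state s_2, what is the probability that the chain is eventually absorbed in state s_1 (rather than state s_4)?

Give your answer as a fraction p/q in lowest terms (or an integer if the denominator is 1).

Let a_i = P(absorbed in s_1 | start in state i).
Boundary conditions: a_s_1 = 1, a_s_4 = 0.
For each transient state i, a_i = sum_j P(i->j) * a_j:
  a_s_2 = 1/9*a_s_1 + 1/3*a_s_2 + 4/9*a_s_3 + 1/9*a_s_4
  a_s_3 = 1/9*a_s_1 + 2/9*a_s_2 + 5/9*a_s_3 + 1/9*a_s_4

Substituting a_s_1 = 1 and a_s_4 = 0, rearrange to (I - Q) a = r where r[i] = P(i -> s_1):
  [2/3, -4/9] . (a_s_2, a_s_3) = 1/9
  [-2/9, 4/9] . (a_s_2, a_s_3) = 1/9

Solving yields:
  a_s_2 = 1/2
  a_s_3 = 1/2

Starting state is s_2, so the absorption probability is a_s_2 = 1/2.

Answer: 1/2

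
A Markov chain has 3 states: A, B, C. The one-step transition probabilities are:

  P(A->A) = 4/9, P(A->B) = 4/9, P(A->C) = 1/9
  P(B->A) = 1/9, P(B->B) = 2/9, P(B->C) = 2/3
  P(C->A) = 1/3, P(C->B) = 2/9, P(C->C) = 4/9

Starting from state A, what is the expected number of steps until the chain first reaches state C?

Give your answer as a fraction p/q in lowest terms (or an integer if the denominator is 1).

Let h_i = expected steps to first reach C from state i.
Boundary: h_C = 0.
First-step equations for the other states:
  h_A = 1 + 4/9*h_A + 4/9*h_B + 1/9*h_C
  h_B = 1 + 1/9*h_A + 2/9*h_B + 2/3*h_C

Substituting h_C = 0 and rearranging gives the linear system (I - Q) h = 1:
  [5/9, -4/9] . (h_A, h_B) = 1
  [-1/9, 7/9] . (h_A, h_B) = 1

Solving yields:
  h_A = 99/31
  h_B = 54/31

Starting state is A, so the expected hitting time is h_A = 99/31.

Answer: 99/31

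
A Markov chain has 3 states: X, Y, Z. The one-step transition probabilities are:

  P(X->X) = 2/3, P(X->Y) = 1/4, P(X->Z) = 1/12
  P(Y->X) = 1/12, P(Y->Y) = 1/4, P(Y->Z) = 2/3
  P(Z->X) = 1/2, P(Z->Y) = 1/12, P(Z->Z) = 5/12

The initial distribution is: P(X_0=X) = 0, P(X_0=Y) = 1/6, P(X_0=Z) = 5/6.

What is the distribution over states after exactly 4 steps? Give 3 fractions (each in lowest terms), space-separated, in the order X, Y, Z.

Answer: 193/384 6299/31104 2293/7776

Derivation:
Propagating the distribution step by step (d_{t+1} = d_t * P):
d_0 = (X=0, Y=1/6, Z=5/6)
  d_1[X] = 0*2/3 + 1/6*1/12 + 5/6*1/2 = 31/72
  d_1[Y] = 0*1/4 + 1/6*1/4 + 5/6*1/12 = 1/9
  d_1[Z] = 0*1/12 + 1/6*2/3 + 5/6*5/12 = 11/24
d_1 = (X=31/72, Y=1/9, Z=11/24)
  d_2[X] = 31/72*2/3 + 1/9*1/12 + 11/24*1/2 = 227/432
  d_2[Y] = 31/72*1/4 + 1/9*1/4 + 11/24*1/12 = 25/144
  d_2[Z] = 31/72*1/12 + 1/9*2/3 + 11/24*5/12 = 65/216
d_2 = (X=227/432, Y=25/144, Z=65/216)
  d_3[X] = 227/432*2/3 + 25/144*1/12 + 65/216*1/2 = 2671/5184
  d_3[Y] = 227/432*1/4 + 25/144*1/4 + 65/216*1/12 = 259/1296
  d_3[Z] = 227/432*1/12 + 25/144*2/3 + 65/216*5/12 = 1477/5184
d_3 = (X=2671/5184, Y=259/1296, Z=1477/5184)
  d_4[X] = 2671/5184*2/3 + 259/1296*1/12 + 1477/5184*1/2 = 193/384
  d_4[Y] = 2671/5184*1/4 + 259/1296*1/4 + 1477/5184*1/12 = 6299/31104
  d_4[Z] = 2671/5184*1/12 + 259/1296*2/3 + 1477/5184*5/12 = 2293/7776
d_4 = (X=193/384, Y=6299/31104, Z=2293/7776)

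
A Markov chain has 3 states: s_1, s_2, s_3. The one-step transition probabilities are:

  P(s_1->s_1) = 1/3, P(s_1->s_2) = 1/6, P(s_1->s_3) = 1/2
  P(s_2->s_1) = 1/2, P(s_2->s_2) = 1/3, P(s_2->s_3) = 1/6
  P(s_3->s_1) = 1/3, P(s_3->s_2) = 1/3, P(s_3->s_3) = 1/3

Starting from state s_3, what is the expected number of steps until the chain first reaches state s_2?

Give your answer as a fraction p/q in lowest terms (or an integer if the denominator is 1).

Let h_i = expected steps to first reach s_2 from state i.
Boundary: h_s_2 = 0.
First-step equations for the other states:
  h_s_1 = 1 + 1/3*h_s_1 + 1/6*h_s_2 + 1/2*h_s_3
  h_s_3 = 1 + 1/3*h_s_1 + 1/3*h_s_2 + 1/3*h_s_3

Substituting h_s_2 = 0 and rearranging gives the linear system (I - Q) h = 1:
  [2/3, -1/2] . (h_s_1, h_s_3) = 1
  [-1/3, 2/3] . (h_s_1, h_s_3) = 1

Solving yields:
  h_s_1 = 21/5
  h_s_3 = 18/5

Starting state is s_3, so the expected hitting time is h_s_3 = 18/5.

Answer: 18/5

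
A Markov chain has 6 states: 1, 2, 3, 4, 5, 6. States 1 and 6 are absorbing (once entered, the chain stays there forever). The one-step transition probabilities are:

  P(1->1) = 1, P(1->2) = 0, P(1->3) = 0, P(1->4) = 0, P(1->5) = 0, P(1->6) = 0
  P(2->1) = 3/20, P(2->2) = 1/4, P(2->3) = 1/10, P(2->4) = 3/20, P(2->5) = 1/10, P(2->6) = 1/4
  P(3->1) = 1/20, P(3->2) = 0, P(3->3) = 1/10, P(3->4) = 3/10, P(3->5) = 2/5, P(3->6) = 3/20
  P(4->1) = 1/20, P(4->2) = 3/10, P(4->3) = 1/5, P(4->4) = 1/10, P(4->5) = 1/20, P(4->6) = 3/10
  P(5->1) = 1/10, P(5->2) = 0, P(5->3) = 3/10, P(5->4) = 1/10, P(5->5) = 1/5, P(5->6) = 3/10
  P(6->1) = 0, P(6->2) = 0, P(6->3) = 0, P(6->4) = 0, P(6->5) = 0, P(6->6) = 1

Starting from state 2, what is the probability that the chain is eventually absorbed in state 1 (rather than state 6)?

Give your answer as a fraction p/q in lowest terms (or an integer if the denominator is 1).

Answer: 7801/25236

Derivation:
Let a_i = P(absorbed in 1 | start in state i).
Boundary conditions: a_1 = 1, a_6 = 0.
For each transient state i, a_i = sum_j P(i->j) * a_j:
  a_2 = 3/20*a_1 + 1/4*a_2 + 1/10*a_3 + 3/20*a_4 + 1/10*a_5 + 1/4*a_6
  a_3 = 1/20*a_1 + 0*a_2 + 1/10*a_3 + 3/10*a_4 + 2/5*a_5 + 3/20*a_6
  a_4 = 1/20*a_1 + 3/10*a_2 + 1/5*a_3 + 1/10*a_4 + 1/20*a_5 + 3/10*a_6
  a_5 = 1/10*a_1 + 0*a_2 + 3/10*a_3 + 1/10*a_4 + 1/5*a_5 + 3/10*a_6

Substituting a_1 = 1 and a_6 = 0, rearrange to (I - Q) a = r where r[i] = P(i -> 1):
  [3/4, -1/10, -3/20, -1/10] . (a_2, a_3, a_4, a_5) = 3/20
  [0, 9/10, -3/10, -2/5] . (a_2, a_3, a_4, a_5) = 1/20
  [-3/10, -1/5, 9/10, -1/20] . (a_2, a_3, a_4, a_5) = 1/20
  [0, -3/10, -1/10, 4/5] . (a_2, a_3, a_4, a_5) = 1/10

Solving yields:
  a_2 = 7801/25236
  a_3 = 2005/8412
  a_4 = 631/2804
  a_5 = 170/701

Starting state is 2, so the absorption probability is a_2 = 7801/25236.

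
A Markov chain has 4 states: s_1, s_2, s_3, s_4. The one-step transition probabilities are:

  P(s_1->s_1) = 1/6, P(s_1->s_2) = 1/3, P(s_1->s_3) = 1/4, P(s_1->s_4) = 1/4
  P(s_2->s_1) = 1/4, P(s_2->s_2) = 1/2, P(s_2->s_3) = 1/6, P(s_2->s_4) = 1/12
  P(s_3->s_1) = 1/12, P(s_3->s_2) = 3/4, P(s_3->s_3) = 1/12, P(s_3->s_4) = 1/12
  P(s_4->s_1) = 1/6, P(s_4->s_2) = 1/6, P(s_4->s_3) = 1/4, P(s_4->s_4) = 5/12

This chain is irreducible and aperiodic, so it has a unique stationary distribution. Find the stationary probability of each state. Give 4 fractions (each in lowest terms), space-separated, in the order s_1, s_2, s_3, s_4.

The stationary distribution satisfies pi = pi * P, i.e.:
  pi_s_1 = 1/6*pi_s_1 + 1/4*pi_s_2 + 1/12*pi_s_3 + 1/6*pi_s_4
  pi_s_2 = 1/3*pi_s_1 + 1/2*pi_s_2 + 3/4*pi_s_3 + 1/6*pi_s_4
  pi_s_3 = 1/4*pi_s_1 + 1/6*pi_s_2 + 1/12*pi_s_3 + 1/4*pi_s_4
  pi_s_4 = 1/4*pi_s_1 + 1/12*pi_s_2 + 1/12*pi_s_3 + 5/12*pi_s_4
with normalization: pi_s_1 + pi_s_2 + pi_s_3 + pi_s_4 = 1.

Using the first 3 balance equations plus normalization, the linear system A*pi = b is:
  [-5/6, 1/4, 1/12, 1/6] . pi = 0
  [1/3, -1/2, 3/4, 1/6] . pi = 0
  [1/4, 1/6, -11/12, 1/4] . pi = 0
  [1, 1, 1, 1] . pi = 1

Solving yields:
  pi_s_1 = 265/1398
  pi_s_2 = 319/699
  pi_s_3 = 127/699
  pi_s_4 = 241/1398

Verification (pi * P):
  265/1398*1/6 + 319/699*1/4 + 127/699*1/12 + 241/1398*1/6 = 265/1398 = pi_s_1  (ok)
  265/1398*1/3 + 319/699*1/2 + 127/699*3/4 + 241/1398*1/6 = 319/699 = pi_s_2  (ok)
  265/1398*1/4 + 319/699*1/6 + 127/699*1/12 + 241/1398*1/4 = 127/699 = pi_s_3  (ok)
  265/1398*1/4 + 319/699*1/12 + 127/699*1/12 + 241/1398*5/12 = 241/1398 = pi_s_4  (ok)

Answer: 265/1398 319/699 127/699 241/1398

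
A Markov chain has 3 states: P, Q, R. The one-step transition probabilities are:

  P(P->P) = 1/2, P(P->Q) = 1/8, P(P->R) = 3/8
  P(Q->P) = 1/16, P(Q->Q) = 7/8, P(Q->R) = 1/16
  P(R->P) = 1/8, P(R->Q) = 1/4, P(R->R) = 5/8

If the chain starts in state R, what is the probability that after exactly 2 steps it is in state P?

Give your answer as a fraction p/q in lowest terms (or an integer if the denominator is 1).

Answer: 5/32

Derivation:
Computing P^2 by repeated multiplication:
P^1 =
  P: [1/2, 1/8, 3/8]
  Q: [1/16, 7/8, 1/16]
  R: [1/8, 1/4, 5/8]
P^2 =
  P: [39/128, 17/64, 55/128]
  Q: [3/32, 101/128, 15/128]
  R: [5/32, 25/64, 29/64]

(P^2)[R -> P] = 5/32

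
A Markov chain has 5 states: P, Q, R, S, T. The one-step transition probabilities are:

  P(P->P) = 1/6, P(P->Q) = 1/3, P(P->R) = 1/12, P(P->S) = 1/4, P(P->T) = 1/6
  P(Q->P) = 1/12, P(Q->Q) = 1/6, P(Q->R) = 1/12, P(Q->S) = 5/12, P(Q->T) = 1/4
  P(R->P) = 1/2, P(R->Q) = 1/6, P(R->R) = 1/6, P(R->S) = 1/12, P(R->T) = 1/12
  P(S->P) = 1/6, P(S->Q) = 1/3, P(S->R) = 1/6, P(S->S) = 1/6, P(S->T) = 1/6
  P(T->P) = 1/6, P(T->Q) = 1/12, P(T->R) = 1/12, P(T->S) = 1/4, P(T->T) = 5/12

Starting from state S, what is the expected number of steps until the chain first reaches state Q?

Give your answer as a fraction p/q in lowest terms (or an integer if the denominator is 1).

Let h_i = expected steps to first reach Q from state i.
Boundary: h_Q = 0.
First-step equations for the other states:
  h_P = 1 + 1/6*h_P + 1/3*h_Q + 1/12*h_R + 1/4*h_S + 1/6*h_T
  h_R = 1 + 1/2*h_P + 1/6*h_Q + 1/6*h_R + 1/12*h_S + 1/12*h_T
  h_S = 1 + 1/6*h_P + 1/3*h_Q + 1/6*h_R + 1/6*h_S + 1/6*h_T
  h_T = 1 + 1/6*h_P + 1/12*h_Q + 1/12*h_R + 1/4*h_S + 5/12*h_T

Substituting h_Q = 0 and rearranging gives the linear system (I - Q) h = 1:
  [5/6, -1/12, -1/4, -1/6] . (h_P, h_R, h_S, h_T) = 1
  [-1/2, 5/6, -1/12, -1/12] . (h_P, h_R, h_S, h_T) = 1
  [-1/6, -1/6, 5/6, -1/6] . (h_P, h_R, h_S, h_T) = 1
  [-1/6, -1/12, -1/4, 7/12] . (h_P, h_R, h_S, h_T) = 1

Solving yields:
  h_P = 522/137
  h_R = 600/137
  h_S = 528/137
  h_T = 696/137

Starting state is S, so the expected hitting time is h_S = 528/137.

Answer: 528/137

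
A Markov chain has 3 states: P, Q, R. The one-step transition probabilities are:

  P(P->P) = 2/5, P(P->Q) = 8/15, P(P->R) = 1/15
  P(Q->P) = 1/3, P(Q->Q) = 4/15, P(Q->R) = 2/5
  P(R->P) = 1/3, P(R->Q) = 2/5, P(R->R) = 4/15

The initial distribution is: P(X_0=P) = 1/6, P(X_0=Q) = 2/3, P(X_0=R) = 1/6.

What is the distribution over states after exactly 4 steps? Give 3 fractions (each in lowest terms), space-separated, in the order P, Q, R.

Propagating the distribution step by step (d_{t+1} = d_t * P):
d_0 = (P=1/6, Q=2/3, R=1/6)
  d_1[P] = 1/6*2/5 + 2/3*1/3 + 1/6*1/3 = 31/90
  d_1[Q] = 1/6*8/15 + 2/3*4/15 + 1/6*2/5 = 1/3
  d_1[R] = 1/6*1/15 + 2/3*2/5 + 1/6*4/15 = 29/90
d_1 = (P=31/90, Q=1/3, R=29/90)
  d_2[P] = 31/90*2/5 + 1/3*1/3 + 29/90*1/3 = 481/1350
  d_2[Q] = 31/90*8/15 + 1/3*4/15 + 29/90*2/5 = 271/675
  d_2[R] = 31/90*1/15 + 1/3*2/5 + 29/90*4/15 = 109/450
d_2 = (P=481/1350, Q=271/675, R=109/450)
  d_3[P] = 481/1350*2/5 + 271/675*1/3 + 109/450*1/3 = 7231/20250
  d_3[Q] = 481/1350*8/15 + 271/675*4/15 + 109/450*2/5 = 3989/10125
  d_3[R] = 481/1350*1/15 + 271/675*2/5 + 109/450*4/15 = 5041/20250
d_3 = (P=7231/20250, Q=3989/10125, R=5041/20250)
  d_4[P] = 7231/20250*2/5 + 3989/10125*1/3 + 5041/20250*1/3 = 108481/303750
  d_4[Q] = 7231/20250*8/15 + 3989/10125*4/15 + 5041/20250*2/5 = 6667/16875
  d_4[R] = 7231/20250*1/15 + 3989/10125*2/5 + 5041/20250*4/15 = 75263/303750
d_4 = (P=108481/303750, Q=6667/16875, R=75263/303750)

Answer: 108481/303750 6667/16875 75263/303750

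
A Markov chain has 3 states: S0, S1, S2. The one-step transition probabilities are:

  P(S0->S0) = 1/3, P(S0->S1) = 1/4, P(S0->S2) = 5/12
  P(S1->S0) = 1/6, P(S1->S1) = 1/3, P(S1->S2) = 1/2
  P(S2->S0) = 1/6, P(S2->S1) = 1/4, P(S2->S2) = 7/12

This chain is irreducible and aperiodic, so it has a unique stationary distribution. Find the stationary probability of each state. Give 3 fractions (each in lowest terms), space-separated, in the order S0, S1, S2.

Answer: 1/5 3/11 29/55

Derivation:
The stationary distribution satisfies pi = pi * P, i.e.:
  pi_S0 = 1/3*pi_S0 + 1/6*pi_S1 + 1/6*pi_S2
  pi_S1 = 1/4*pi_S0 + 1/3*pi_S1 + 1/4*pi_S2
  pi_S2 = 5/12*pi_S0 + 1/2*pi_S1 + 7/12*pi_S2
with normalization: pi_S0 + pi_S1 + pi_S2 = 1.

Using the first 2 balance equations plus normalization, the linear system A*pi = b is:
  [-2/3, 1/6, 1/6] . pi = 0
  [1/4, -2/3, 1/4] . pi = 0
  [1, 1, 1] . pi = 1

Solving yields:
  pi_S0 = 1/5
  pi_S1 = 3/11
  pi_S2 = 29/55

Verification (pi * P):
  1/5*1/3 + 3/11*1/6 + 29/55*1/6 = 1/5 = pi_S0  (ok)
  1/5*1/4 + 3/11*1/3 + 29/55*1/4 = 3/11 = pi_S1  (ok)
  1/5*5/12 + 3/11*1/2 + 29/55*7/12 = 29/55 = pi_S2  (ok)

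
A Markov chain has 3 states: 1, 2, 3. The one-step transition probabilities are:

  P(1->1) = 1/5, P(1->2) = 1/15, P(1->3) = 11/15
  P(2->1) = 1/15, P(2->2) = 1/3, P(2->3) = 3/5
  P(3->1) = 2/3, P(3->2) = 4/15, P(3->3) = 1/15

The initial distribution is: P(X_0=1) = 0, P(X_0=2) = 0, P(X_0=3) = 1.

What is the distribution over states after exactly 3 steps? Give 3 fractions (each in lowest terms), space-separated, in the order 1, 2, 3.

Answer: 1636/3375 802/3375 937/3375

Derivation:
Propagating the distribution step by step (d_{t+1} = d_t * P):
d_0 = (1=0, 2=0, 3=1)
  d_1[1] = 0*1/5 + 0*1/15 + 1*2/3 = 2/3
  d_1[2] = 0*1/15 + 0*1/3 + 1*4/15 = 4/15
  d_1[3] = 0*11/15 + 0*3/5 + 1*1/15 = 1/15
d_1 = (1=2/3, 2=4/15, 3=1/15)
  d_2[1] = 2/3*1/5 + 4/15*1/15 + 1/15*2/3 = 44/225
  d_2[2] = 2/3*1/15 + 4/15*1/3 + 1/15*4/15 = 34/225
  d_2[3] = 2/3*11/15 + 4/15*3/5 + 1/15*1/15 = 49/75
d_2 = (1=44/225, 2=34/225, 3=49/75)
  d_3[1] = 44/225*1/5 + 34/225*1/15 + 49/75*2/3 = 1636/3375
  d_3[2] = 44/225*1/15 + 34/225*1/3 + 49/75*4/15 = 802/3375
  d_3[3] = 44/225*11/15 + 34/225*3/5 + 49/75*1/15 = 937/3375
d_3 = (1=1636/3375, 2=802/3375, 3=937/3375)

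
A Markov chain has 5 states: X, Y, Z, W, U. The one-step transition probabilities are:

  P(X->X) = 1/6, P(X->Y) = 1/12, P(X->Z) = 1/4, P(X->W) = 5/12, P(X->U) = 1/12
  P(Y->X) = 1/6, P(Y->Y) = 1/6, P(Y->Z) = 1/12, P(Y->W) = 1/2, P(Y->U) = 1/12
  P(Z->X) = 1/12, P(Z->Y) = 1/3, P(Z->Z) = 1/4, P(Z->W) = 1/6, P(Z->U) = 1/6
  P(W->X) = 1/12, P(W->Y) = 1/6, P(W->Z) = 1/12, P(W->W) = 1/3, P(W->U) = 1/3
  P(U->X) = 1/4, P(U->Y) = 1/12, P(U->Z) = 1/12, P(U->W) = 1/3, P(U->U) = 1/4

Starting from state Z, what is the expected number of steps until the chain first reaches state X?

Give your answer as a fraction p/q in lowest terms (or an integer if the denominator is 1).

Let h_i = expected steps to first reach X from state i.
Boundary: h_X = 0.
First-step equations for the other states:
  h_Y = 1 + 1/6*h_X + 1/6*h_Y + 1/12*h_Z + 1/2*h_W + 1/12*h_U
  h_Z = 1 + 1/12*h_X + 1/3*h_Y + 1/4*h_Z + 1/6*h_W + 1/6*h_U
  h_W = 1 + 1/12*h_X + 1/6*h_Y + 1/12*h_Z + 1/3*h_W + 1/3*h_U
  h_U = 1 + 1/4*h_X + 1/12*h_Y + 1/12*h_Z + 1/3*h_W + 1/4*h_U

Substituting h_X = 0 and rearranging gives the linear system (I - Q) h = 1:
  [5/6, -1/12, -1/2, -1/12] . (h_Y, h_Z, h_W, h_U) = 1
  [-1/3, 3/4, -1/6, -1/6] . (h_Y, h_Z, h_W, h_U) = 1
  [-1/6, -1/12, 2/3, -1/3] . (h_Y, h_Z, h_W, h_U) = 1
  [-1/12, -1/12, -1/3, 3/4] . (h_Y, h_Z, h_W, h_U) = 1

Solving yields:
  h_Y = 8760/1279
  h_Z = 9372/1279
  h_W = 9180/1279
  h_U = 7800/1279

Starting state is Z, so the expected hitting time is h_Z = 9372/1279.

Answer: 9372/1279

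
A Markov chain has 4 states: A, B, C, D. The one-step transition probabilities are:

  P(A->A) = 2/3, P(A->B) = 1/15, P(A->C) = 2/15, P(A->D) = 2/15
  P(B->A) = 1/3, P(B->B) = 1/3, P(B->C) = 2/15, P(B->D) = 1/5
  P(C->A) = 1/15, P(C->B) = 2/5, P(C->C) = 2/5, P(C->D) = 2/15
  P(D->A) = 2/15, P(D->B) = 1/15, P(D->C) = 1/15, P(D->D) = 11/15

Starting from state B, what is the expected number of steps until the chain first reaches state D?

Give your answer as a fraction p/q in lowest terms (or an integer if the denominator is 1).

Answer: 1650/263

Derivation:
Let h_i = expected steps to first reach D from state i.
Boundary: h_D = 0.
First-step equations for the other states:
  h_A = 1 + 2/3*h_A + 1/15*h_B + 2/15*h_C + 2/15*h_D
  h_B = 1 + 1/3*h_A + 1/3*h_B + 2/15*h_C + 1/5*h_D
  h_C = 1 + 1/15*h_A + 2/5*h_B + 2/5*h_C + 2/15*h_D

Substituting h_D = 0 and rearranging gives the linear system (I - Q) h = 1:
  [1/3, -1/15, -2/15] . (h_A, h_B, h_C) = 1
  [-1/3, 2/3, -2/15] . (h_A, h_B, h_C) = 1
  [-1/15, -2/5, 3/5] . (h_A, h_B, h_C) = 1

Solving yields:
  h_A = 1815/263
  h_B = 1650/263
  h_C = 1740/263

Starting state is B, so the expected hitting time is h_B = 1650/263.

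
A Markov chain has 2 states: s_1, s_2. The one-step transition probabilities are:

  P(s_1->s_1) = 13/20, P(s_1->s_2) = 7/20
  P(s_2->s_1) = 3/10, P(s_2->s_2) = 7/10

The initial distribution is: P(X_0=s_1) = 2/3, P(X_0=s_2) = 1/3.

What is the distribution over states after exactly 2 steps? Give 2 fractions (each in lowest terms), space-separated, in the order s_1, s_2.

Answer: 73/150 77/150

Derivation:
Propagating the distribution step by step (d_{t+1} = d_t * P):
d_0 = (s_1=2/3, s_2=1/3)
  d_1[s_1] = 2/3*13/20 + 1/3*3/10 = 8/15
  d_1[s_2] = 2/3*7/20 + 1/3*7/10 = 7/15
d_1 = (s_1=8/15, s_2=7/15)
  d_2[s_1] = 8/15*13/20 + 7/15*3/10 = 73/150
  d_2[s_2] = 8/15*7/20 + 7/15*7/10 = 77/150
d_2 = (s_1=73/150, s_2=77/150)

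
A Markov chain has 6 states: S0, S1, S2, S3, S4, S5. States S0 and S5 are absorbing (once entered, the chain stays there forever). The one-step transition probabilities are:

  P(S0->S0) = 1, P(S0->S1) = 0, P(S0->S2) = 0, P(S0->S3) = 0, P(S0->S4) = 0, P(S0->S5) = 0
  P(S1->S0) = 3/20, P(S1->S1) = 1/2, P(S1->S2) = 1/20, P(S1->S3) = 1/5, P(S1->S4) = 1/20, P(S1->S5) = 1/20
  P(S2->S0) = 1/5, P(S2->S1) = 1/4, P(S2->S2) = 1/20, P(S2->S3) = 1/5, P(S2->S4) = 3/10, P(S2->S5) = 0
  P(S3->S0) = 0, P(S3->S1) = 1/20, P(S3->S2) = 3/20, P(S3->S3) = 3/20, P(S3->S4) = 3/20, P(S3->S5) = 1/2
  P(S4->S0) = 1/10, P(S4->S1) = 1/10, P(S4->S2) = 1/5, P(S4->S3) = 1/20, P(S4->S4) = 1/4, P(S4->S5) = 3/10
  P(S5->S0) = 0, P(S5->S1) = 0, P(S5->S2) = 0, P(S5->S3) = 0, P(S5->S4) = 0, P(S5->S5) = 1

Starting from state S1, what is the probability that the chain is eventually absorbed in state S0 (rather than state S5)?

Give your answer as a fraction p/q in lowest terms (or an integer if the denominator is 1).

Let a_i = P(absorbed in S0 | start in state i).
Boundary conditions: a_S0 = 1, a_S5 = 0.
For each transient state i, a_i = sum_j P(i->j) * a_j:
  a_S1 = 3/20*a_S0 + 1/2*a_S1 + 1/20*a_S2 + 1/5*a_S3 + 1/20*a_S4 + 1/20*a_S5
  a_S2 = 1/5*a_S0 + 1/4*a_S1 + 1/20*a_S2 + 1/5*a_S3 + 3/10*a_S4 + 0*a_S5
  a_S3 = 0*a_S0 + 1/20*a_S1 + 3/20*a_S2 + 3/20*a_S3 + 3/20*a_S4 + 1/2*a_S5
  a_S4 = 1/10*a_S0 + 1/10*a_S1 + 1/5*a_S2 + 1/20*a_S3 + 1/4*a_S4 + 3/10*a_S5

Substituting a_S0 = 1 and a_S5 = 0, rearrange to (I - Q) a = r where r[i] = P(i -> S0):
  [1/2, -1/20, -1/5, -1/20] . (a_S1, a_S2, a_S3, a_S4) = 3/20
  [-1/4, 19/20, -1/5, -3/10] . (a_S1, a_S2, a_S3, a_S4) = 1/5
  [-1/20, -3/20, 17/20, -3/20] . (a_S1, a_S2, a_S3, a_S4) = 0
  [-1/10, -1/5, -1/20, 3/4] . (a_S1, a_S2, a_S3, a_S4) = 1/10

Solving yields:
  a_S1 = 8028/17995
  a_S2 = 8398/17995
  a_S3 = 2997/17995
  a_S4 = 5909/17995

Starting state is S1, so the absorption probability is a_S1 = 8028/17995.

Answer: 8028/17995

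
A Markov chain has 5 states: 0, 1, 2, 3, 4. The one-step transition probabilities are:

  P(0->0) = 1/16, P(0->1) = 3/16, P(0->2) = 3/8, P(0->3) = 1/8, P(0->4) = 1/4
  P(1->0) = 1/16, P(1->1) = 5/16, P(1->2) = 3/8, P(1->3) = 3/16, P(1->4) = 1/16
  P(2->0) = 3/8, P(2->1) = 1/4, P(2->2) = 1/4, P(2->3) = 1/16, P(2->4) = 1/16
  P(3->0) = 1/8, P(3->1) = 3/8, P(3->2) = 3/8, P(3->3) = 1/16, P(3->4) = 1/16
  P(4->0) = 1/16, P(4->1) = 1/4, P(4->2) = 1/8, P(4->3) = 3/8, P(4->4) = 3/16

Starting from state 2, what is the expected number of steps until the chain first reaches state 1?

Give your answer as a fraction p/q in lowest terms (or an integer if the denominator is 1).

Let h_i = expected steps to first reach 1 from state i.
Boundary: h_1 = 0.
First-step equations for the other states:
  h_0 = 1 + 1/16*h_0 + 3/16*h_1 + 3/8*h_2 + 1/8*h_3 + 1/4*h_4
  h_2 = 1 + 3/8*h_0 + 1/4*h_1 + 1/4*h_2 + 1/16*h_3 + 1/16*h_4
  h_3 = 1 + 1/8*h_0 + 3/8*h_1 + 3/8*h_2 + 1/16*h_3 + 1/16*h_4
  h_4 = 1 + 1/16*h_0 + 1/4*h_1 + 1/8*h_2 + 3/8*h_3 + 3/16*h_4

Substituting h_1 = 0 and rearranging gives the linear system (I - Q) h = 1:
  [15/16, -3/8, -1/8, -1/4] . (h_0, h_2, h_3, h_4) = 1
  [-3/8, 3/4, -1/16, -1/16] . (h_0, h_2, h_3, h_4) = 1
  [-1/8, -3/8, 15/16, -1/16] . (h_0, h_2, h_3, h_4) = 1
  [-1/16, -1/8, -3/8, 13/16] . (h_0, h_2, h_3, h_4) = 1

Solving yields:
  h_0 = 41808/10109
  h_2 = 3680/919
  h_3 = 35088/10109
  h_4 = 38080/10109

Starting state is 2, so the expected hitting time is h_2 = 3680/919.

Answer: 3680/919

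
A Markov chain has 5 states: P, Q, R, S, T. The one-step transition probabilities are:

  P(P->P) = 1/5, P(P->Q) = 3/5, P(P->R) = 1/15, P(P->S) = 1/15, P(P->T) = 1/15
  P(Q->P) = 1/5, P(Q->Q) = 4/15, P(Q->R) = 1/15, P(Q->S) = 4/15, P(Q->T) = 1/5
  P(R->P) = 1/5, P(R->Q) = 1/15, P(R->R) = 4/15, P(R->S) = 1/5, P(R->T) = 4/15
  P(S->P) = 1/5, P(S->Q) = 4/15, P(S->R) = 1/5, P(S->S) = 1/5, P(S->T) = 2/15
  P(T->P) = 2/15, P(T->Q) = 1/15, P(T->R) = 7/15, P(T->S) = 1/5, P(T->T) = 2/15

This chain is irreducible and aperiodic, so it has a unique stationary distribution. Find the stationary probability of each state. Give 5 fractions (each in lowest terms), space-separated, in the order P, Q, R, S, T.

Answer: 8417/44522 5729/22261 4395/22261 4273/22261 7311/44522

Derivation:
The stationary distribution satisfies pi = pi * P, i.e.:
  pi_P = 1/5*pi_P + 1/5*pi_Q + 1/5*pi_R + 1/5*pi_S + 2/15*pi_T
  pi_Q = 3/5*pi_P + 4/15*pi_Q + 1/15*pi_R + 4/15*pi_S + 1/15*pi_T
  pi_R = 1/15*pi_P + 1/15*pi_Q + 4/15*pi_R + 1/5*pi_S + 7/15*pi_T
  pi_S = 1/15*pi_P + 4/15*pi_Q + 1/5*pi_R + 1/5*pi_S + 1/5*pi_T
  pi_T = 1/15*pi_P + 1/5*pi_Q + 4/15*pi_R + 2/15*pi_S + 2/15*pi_T
with normalization: pi_P + pi_Q + pi_R + pi_S + pi_T = 1.

Using the first 4 balance equations plus normalization, the linear system A*pi = b is:
  [-4/5, 1/5, 1/5, 1/5, 2/15] . pi = 0
  [3/5, -11/15, 1/15, 4/15, 1/15] . pi = 0
  [1/15, 1/15, -11/15, 1/5, 7/15] . pi = 0
  [1/15, 4/15, 1/5, -4/5, 1/5] . pi = 0
  [1, 1, 1, 1, 1] . pi = 1

Solving yields:
  pi_P = 8417/44522
  pi_Q = 5729/22261
  pi_R = 4395/22261
  pi_S = 4273/22261
  pi_T = 7311/44522

Verification (pi * P):
  8417/44522*1/5 + 5729/22261*1/5 + 4395/22261*1/5 + 4273/22261*1/5 + 7311/44522*2/15 = 8417/44522 = pi_P  (ok)
  8417/44522*3/5 + 5729/22261*4/15 + 4395/22261*1/15 + 4273/22261*4/15 + 7311/44522*1/15 = 5729/22261 = pi_Q  (ok)
  8417/44522*1/15 + 5729/22261*1/15 + 4395/22261*4/15 + 4273/22261*1/5 + 7311/44522*7/15 = 4395/22261 = pi_R  (ok)
  8417/44522*1/15 + 5729/22261*4/15 + 4395/22261*1/5 + 4273/22261*1/5 + 7311/44522*1/5 = 4273/22261 = pi_S  (ok)
  8417/44522*1/15 + 5729/22261*1/5 + 4395/22261*4/15 + 4273/22261*2/15 + 7311/44522*2/15 = 7311/44522 = pi_T  (ok)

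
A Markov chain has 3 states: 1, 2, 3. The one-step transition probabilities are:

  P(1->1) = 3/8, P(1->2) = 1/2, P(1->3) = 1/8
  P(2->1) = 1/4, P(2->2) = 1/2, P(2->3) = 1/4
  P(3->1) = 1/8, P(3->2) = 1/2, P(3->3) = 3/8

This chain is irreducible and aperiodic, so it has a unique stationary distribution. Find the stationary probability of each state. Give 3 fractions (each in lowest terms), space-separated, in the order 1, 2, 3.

The stationary distribution satisfies pi = pi * P, i.e.:
  pi_1 = 3/8*pi_1 + 1/4*pi_2 + 1/8*pi_3
  pi_2 = 1/2*pi_1 + 1/2*pi_2 + 1/2*pi_3
  pi_3 = 1/8*pi_1 + 1/4*pi_2 + 3/8*pi_3
with normalization: pi_1 + pi_2 + pi_3 = 1.

Using the first 2 balance equations plus normalization, the linear system A*pi = b is:
  [-5/8, 1/4, 1/8] . pi = 0
  [1/2, -1/2, 1/2] . pi = 0
  [1, 1, 1] . pi = 1

Solving yields:
  pi_1 = 1/4
  pi_2 = 1/2
  pi_3 = 1/4

Verification (pi * P):
  1/4*3/8 + 1/2*1/4 + 1/4*1/8 = 1/4 = pi_1  (ok)
  1/4*1/2 + 1/2*1/2 + 1/4*1/2 = 1/2 = pi_2  (ok)
  1/4*1/8 + 1/2*1/4 + 1/4*3/8 = 1/4 = pi_3  (ok)

Answer: 1/4 1/2 1/4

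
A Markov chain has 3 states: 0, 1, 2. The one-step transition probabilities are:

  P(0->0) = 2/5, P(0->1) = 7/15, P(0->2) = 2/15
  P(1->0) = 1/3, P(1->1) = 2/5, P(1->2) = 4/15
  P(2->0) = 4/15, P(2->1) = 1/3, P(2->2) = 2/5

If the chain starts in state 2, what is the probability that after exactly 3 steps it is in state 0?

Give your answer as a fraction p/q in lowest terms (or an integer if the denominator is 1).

Computing P^3 by repeated multiplication:
P^1 =
  0: [2/5, 7/15, 2/15]
  1: [1/3, 2/5, 4/15]
  2: [4/15, 1/3, 2/5]
P^2 =
  0: [79/225, 94/225, 52/225]
  1: [76/225, 91/225, 58/225]
  2: [73/225, 88/225, 64/225]
P^3 =
  0: [128/375, 51/125, 94/375]
  1: [127/375, 152/375, 32/125]
  2: [42/125, 151/375, 98/375]

(P^3)[2 -> 0] = 42/125

Answer: 42/125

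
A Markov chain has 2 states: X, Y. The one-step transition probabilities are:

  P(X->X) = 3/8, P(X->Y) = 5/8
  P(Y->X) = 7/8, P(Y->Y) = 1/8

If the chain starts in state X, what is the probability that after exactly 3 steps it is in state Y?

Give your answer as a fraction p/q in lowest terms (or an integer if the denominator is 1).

Computing P^3 by repeated multiplication:
P^1 =
  X: [3/8, 5/8]
  Y: [7/8, 1/8]
P^2 =
  X: [11/16, 5/16]
  Y: [7/16, 9/16]
P^3 =
  X: [17/32, 15/32]
  Y: [21/32, 11/32]

(P^3)[X -> Y] = 15/32

Answer: 15/32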